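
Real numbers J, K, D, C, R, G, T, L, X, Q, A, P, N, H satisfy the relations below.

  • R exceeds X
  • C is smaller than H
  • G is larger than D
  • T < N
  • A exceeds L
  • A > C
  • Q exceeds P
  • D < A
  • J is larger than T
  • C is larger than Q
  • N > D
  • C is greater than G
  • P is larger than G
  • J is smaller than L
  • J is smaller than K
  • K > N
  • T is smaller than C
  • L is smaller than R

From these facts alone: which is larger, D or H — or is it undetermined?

Following the relations from D: D < G < P < Q < C < H.
So H is larger.

H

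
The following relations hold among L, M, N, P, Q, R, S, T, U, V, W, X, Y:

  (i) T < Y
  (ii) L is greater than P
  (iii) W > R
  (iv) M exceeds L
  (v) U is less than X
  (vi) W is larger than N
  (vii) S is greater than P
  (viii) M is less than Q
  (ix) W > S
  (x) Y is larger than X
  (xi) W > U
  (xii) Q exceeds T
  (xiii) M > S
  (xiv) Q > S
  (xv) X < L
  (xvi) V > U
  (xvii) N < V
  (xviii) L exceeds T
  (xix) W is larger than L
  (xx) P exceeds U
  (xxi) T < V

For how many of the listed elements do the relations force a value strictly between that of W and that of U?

4

Chaining upward from U reaches: P, S, X, Y, L, M, V, Q.
Chaining downward from W reaches: T, P, S, N, X, R, L.
Strictly between U and W are those in both lists: P, S, X, L — 4 elements.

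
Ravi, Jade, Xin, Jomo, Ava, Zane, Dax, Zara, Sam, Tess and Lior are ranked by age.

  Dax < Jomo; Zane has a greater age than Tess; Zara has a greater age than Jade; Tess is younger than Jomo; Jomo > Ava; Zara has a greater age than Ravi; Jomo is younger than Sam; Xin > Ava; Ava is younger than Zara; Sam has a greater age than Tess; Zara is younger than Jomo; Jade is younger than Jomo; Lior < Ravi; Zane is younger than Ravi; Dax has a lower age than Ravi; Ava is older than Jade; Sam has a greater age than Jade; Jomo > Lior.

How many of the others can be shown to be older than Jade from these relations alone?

From Jade the given relations immediately reach Ava, Zara, Jomo, Sam.
From those, Xin — 5 in total.
No other element is forced above Jade by the given relations, so the count is 5.

5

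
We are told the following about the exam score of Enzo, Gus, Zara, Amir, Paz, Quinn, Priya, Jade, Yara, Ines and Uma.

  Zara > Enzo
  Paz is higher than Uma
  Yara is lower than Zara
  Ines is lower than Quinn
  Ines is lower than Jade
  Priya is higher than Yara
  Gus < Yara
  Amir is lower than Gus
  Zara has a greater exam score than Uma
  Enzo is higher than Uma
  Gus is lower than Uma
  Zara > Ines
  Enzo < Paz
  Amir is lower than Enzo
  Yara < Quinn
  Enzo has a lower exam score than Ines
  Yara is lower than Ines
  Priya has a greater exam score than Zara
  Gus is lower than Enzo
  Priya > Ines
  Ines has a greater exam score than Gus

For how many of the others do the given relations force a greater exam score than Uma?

From Uma the given relations immediately reach Enzo, Zara, Paz.
From those, Ines, Priya — 5 in total.
From those, Jade, Quinn — 7 in total.
Nothing else is reachable above Uma; 7 in all.

7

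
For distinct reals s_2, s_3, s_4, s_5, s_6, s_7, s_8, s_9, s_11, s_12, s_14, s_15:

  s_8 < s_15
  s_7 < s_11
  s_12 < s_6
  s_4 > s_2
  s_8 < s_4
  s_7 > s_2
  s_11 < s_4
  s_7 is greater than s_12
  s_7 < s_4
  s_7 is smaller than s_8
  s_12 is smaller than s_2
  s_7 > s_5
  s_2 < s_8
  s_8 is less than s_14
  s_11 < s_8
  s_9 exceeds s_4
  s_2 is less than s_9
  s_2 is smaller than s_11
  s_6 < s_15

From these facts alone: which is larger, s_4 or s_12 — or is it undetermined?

s_4

s_12 < s_2 and s_2 < s_7 give s_12 < s_7.
Then s_7 < s_11 extends the chain to s_11.
Then s_11 < s_8 extends the chain to s_8.
Then s_8 < s_4 extends the chain to s_4.
So s_4 is larger.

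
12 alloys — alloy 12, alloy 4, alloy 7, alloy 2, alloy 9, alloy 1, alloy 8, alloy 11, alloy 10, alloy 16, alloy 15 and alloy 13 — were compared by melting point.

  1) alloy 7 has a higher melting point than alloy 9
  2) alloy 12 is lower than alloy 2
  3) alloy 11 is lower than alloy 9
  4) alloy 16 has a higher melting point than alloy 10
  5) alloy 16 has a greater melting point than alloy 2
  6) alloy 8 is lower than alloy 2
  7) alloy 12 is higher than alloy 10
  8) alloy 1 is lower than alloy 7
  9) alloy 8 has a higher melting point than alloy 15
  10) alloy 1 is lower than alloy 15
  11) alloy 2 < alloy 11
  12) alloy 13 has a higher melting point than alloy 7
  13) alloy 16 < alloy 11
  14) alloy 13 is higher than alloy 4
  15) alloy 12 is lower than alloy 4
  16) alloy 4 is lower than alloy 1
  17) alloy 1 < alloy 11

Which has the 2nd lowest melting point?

The consecutive relations fix a unique order: alloy 10 < alloy 12 < alloy 4 < alloy 1 < alloy 15 < alloy 8 < alloy 2 < alloy 16 < alloy 11 < alloy 9 < alloy 7 < alloy 13.
Counting 2 from the smallest end gives alloy 12.

alloy 12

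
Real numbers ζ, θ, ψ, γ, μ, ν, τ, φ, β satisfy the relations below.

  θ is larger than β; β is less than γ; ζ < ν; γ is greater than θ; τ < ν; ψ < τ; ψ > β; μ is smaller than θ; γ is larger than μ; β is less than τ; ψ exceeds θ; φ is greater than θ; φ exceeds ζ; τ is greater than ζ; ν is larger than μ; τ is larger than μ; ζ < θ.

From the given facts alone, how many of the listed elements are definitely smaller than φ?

From φ the given relations immediately reach ζ, θ.
From those, β, μ — 4 in total.
No other element is forced below φ by the given relations, so the count is 4.

4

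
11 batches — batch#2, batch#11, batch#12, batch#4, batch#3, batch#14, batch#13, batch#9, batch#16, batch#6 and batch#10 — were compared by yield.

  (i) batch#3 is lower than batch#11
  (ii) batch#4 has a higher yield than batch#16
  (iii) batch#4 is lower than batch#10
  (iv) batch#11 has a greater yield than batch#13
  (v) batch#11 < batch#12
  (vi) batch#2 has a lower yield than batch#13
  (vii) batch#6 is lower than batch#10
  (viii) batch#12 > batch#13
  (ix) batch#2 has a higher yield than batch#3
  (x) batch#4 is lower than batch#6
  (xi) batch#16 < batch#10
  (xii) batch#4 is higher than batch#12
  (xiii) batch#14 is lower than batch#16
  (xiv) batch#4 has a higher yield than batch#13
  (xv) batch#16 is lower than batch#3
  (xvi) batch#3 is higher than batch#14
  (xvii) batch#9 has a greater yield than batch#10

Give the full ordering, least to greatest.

batch#14 < batch#16 < batch#3 < batch#2 < batch#13 < batch#11 < batch#12 < batch#4 < batch#6 < batch#10 < batch#9

The consecutive links are each given: batch#14 < batch#16; batch#16 < batch#3; batch#3 < batch#2; batch#2 < batch#13; batch#13 < batch#11; batch#11 < batch#12; batch#12 < batch#4; batch#4 < batch#6; batch#6 < batch#10; batch#10 < batch#9.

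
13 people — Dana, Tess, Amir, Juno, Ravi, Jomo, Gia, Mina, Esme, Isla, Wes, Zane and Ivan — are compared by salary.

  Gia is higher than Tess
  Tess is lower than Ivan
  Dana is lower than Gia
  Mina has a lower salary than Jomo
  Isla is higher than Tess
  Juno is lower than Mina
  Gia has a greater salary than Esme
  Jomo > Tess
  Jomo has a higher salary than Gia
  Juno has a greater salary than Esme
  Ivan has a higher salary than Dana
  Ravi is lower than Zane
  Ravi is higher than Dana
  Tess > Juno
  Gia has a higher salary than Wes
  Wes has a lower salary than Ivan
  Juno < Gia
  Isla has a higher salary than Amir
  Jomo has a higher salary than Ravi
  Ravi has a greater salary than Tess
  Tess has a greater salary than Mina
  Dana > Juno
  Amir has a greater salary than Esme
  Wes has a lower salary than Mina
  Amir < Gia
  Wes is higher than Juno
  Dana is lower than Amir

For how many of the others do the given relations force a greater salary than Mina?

Directly above Mina: Tess, Jomo.
One step further: Ivan, Isla, Ravi, Gia (6 so far).
One step further: Zane (7 so far).
Nothing else is reachable above Mina; 7 in all.

7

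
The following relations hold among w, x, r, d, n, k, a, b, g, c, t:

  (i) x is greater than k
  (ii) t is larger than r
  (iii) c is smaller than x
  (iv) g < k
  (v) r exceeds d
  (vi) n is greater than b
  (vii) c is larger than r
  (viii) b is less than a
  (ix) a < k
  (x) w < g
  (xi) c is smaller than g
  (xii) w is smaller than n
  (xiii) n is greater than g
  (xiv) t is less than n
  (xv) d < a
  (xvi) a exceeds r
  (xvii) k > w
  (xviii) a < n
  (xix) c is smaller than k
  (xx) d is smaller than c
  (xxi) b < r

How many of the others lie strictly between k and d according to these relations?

4

Chaining upward from d reaches: r, c, a, t, g, n, x.
Chaining downward from k reaches: b, w, r, c, a, g.
Strictly between d and k are those in both lists: r, c, a, g — 4 elements.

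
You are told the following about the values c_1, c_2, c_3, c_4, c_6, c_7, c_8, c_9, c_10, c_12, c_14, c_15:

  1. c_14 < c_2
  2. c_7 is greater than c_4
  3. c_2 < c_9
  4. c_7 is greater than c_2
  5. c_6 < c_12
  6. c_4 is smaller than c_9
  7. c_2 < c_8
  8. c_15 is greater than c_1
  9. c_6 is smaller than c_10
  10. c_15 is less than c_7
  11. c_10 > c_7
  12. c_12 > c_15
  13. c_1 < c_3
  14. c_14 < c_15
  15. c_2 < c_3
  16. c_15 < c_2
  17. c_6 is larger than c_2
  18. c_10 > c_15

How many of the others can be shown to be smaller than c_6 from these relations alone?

4

Directly below c_6: c_2.
One step further: c_14, c_15 (3 so far).
One step further: c_1 (4 so far).
Nothing else is reachable below c_6; 4 in all.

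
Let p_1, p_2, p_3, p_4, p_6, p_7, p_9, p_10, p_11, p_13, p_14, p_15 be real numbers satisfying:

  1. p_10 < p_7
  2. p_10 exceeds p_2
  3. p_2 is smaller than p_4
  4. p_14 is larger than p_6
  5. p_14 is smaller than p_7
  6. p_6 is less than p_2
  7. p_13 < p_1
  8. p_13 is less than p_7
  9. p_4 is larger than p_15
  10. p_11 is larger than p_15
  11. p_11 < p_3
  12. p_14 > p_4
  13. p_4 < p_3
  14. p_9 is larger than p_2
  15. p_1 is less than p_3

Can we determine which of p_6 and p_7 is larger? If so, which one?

p_6 < p_2 and p_2 < p_4 give p_6 < p_4.
Then p_4 < p_14 extends the chain to p_14.
With p_14 < p_7: p_6 < p_2 < p_4 < p_14 < p_7.
So p_7 is larger.

p_7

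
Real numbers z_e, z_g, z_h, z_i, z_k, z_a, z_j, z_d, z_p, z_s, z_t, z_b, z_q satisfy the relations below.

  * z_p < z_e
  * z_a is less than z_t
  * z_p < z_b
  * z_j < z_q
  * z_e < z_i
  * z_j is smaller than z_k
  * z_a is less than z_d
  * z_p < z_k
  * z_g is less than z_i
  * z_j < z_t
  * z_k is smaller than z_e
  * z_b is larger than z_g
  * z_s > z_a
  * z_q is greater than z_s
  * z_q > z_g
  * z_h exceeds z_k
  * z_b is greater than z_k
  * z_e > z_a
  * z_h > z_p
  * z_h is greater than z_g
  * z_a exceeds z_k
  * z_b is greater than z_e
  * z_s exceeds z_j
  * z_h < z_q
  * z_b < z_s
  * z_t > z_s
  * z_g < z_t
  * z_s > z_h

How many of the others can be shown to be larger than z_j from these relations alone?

The elements the relations force above z_j are z_k, z_a, z_e, z_h, z_b, z_d, z_i, z_s, z_t, z_q — no chain reaches any other.
That is 10.

10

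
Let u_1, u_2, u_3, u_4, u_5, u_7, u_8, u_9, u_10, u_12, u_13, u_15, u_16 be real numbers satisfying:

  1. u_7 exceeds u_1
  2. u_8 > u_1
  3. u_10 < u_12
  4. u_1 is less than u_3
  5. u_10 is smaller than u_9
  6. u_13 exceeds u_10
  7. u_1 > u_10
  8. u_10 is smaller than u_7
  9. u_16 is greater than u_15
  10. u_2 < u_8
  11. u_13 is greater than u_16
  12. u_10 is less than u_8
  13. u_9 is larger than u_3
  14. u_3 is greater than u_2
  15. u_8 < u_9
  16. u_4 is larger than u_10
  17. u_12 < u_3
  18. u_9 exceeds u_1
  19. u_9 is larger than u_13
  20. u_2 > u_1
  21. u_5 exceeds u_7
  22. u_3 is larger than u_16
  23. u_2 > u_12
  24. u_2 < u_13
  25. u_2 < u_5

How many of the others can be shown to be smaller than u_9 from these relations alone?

From u_9 the given relations immediately reach u_10, u_1, u_8, u_3, u_13.
From those, u_12, u_2, u_16 — 8 in total.
From those, u_15 — 9 in total.
Nothing else is reachable below u_9; 9 in all.

9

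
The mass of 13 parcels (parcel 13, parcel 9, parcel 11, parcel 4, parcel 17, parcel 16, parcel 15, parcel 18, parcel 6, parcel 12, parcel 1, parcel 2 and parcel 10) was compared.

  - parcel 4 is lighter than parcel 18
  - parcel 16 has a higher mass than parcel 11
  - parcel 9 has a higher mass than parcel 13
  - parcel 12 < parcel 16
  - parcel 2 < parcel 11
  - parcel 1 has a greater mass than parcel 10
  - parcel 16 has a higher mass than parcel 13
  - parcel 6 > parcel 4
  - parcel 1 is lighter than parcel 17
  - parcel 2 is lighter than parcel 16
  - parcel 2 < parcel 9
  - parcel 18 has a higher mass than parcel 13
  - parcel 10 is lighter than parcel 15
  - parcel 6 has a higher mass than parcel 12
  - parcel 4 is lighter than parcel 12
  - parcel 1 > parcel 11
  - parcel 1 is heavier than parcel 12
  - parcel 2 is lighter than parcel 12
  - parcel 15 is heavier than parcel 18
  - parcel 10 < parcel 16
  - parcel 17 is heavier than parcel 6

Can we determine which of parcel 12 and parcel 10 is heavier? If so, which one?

Following every chain through parcel 10: above parcel 10 we get parcel 16, parcel 1, parcel 15, parcel 17.
parcel 12 is not reached, and no chain runs the other way from parcel 12 to parcel 10.
So the given relations leave the order of parcel 10 and parcel 12 undetermined.

undetermined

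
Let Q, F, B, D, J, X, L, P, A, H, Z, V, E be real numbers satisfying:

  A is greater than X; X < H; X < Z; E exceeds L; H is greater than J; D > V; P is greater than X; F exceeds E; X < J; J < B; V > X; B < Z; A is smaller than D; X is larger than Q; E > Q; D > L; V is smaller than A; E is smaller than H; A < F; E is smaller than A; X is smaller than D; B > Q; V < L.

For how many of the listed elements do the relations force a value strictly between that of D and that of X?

4

The relations place X below D. An element lies strictly between them when it is forced above X and also forced below D.
Above X: {V, J, L, E, H, A, P, F, B, Z}. Below D: {Q, V, L, E, A}.
Intersection: {V, L, E, A} — 4.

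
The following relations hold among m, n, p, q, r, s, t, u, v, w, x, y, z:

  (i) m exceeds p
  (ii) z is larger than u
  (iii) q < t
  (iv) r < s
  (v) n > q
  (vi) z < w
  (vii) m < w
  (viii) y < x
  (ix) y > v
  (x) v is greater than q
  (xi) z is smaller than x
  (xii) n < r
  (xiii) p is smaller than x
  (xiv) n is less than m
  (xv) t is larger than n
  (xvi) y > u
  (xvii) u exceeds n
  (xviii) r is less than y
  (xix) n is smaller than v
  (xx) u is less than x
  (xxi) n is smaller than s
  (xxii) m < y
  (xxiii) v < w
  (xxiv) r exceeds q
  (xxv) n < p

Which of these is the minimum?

q

Chaining upward from q: directly above it, n, r, v, t; then p, u, m, y, s, w; then z, x.
That covers every other element, and nothing is given below q, so q is the minimum.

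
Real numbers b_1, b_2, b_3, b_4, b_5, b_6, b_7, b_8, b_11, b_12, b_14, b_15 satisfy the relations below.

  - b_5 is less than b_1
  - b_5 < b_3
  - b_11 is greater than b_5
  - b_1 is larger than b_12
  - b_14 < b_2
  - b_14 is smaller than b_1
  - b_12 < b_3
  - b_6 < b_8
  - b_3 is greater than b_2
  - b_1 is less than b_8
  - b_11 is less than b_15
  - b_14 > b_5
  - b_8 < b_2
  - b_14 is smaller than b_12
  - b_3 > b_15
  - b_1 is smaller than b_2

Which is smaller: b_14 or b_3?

b_14

b_14 < b_12 and b_12 < b_1 give b_14 < b_1.
With b_1 < b_8: b_14 < b_12 < b_1 < b_8.
Then b_8 < b_2 extends the chain to b_2.
With b_2 < b_3: b_14 < b_12 < b_1 < b_8 < b_2 < b_3.
So b_14 < b_3; b_14 is the smaller of the two.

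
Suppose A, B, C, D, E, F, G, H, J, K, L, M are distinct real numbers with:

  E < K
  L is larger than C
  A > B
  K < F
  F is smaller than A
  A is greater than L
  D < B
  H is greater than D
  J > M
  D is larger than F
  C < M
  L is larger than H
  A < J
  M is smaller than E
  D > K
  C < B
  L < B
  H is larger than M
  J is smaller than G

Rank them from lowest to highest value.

The consecutive links are each given: C < M; M < E; E < K; K < F; F < D; D < H; H < L; L < B; B < A; A < J; J < G.

C < M < E < K < F < D < H < L < B < A < J < G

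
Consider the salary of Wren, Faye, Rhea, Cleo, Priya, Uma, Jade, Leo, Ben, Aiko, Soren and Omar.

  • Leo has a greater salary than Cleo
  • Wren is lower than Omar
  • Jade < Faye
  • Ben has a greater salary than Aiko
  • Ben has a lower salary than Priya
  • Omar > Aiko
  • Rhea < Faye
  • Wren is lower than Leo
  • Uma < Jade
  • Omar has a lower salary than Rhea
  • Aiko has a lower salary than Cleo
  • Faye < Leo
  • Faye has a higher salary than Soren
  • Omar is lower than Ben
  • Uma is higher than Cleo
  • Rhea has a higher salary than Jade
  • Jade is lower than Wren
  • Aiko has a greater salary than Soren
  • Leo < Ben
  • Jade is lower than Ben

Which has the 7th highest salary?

Piecing the relations together gives one ordering: Soren < Aiko < Cleo < Uma < Jade < Wren < Omar < Rhea < Faye < Leo < Ben < Priya.
The 7th largest is Wren.

Wren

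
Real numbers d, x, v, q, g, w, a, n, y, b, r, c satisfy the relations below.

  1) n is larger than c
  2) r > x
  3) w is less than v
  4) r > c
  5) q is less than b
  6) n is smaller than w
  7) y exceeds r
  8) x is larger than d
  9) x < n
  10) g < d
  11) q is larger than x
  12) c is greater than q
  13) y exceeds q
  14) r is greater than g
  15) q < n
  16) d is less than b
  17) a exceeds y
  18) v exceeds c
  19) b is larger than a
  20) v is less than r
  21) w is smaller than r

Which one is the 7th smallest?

w

The consecutive relations fix a unique order: g < d < x < q < c < n < w < v < r < y < a < b.
The 7th smallest is w.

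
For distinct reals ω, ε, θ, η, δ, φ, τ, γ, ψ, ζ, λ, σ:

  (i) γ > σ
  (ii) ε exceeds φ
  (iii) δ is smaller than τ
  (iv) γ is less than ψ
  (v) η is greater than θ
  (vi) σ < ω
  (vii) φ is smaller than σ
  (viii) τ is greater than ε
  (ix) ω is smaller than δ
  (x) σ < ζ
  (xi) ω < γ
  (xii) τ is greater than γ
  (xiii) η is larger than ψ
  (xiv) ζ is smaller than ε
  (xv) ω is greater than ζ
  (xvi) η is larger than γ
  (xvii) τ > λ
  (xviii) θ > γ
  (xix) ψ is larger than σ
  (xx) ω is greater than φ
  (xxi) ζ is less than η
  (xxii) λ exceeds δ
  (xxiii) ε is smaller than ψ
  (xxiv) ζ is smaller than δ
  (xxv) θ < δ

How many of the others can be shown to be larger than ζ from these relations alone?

The elements the relations force above ζ are ω, ε, γ, ψ, θ, δ, λ, τ, η — no chain reaches any other.
That is 9.

9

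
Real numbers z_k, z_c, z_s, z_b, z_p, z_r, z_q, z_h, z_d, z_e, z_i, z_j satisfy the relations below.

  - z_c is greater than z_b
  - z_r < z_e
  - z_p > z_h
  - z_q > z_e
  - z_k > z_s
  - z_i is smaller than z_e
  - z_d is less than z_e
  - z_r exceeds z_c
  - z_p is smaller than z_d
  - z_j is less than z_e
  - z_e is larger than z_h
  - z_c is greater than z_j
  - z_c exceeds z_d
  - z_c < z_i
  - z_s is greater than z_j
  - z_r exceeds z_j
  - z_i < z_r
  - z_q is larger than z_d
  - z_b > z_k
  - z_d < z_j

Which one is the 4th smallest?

Piecing the relations together gives one ordering: z_h < z_p < z_d < z_j < z_s < z_k < z_b < z_c < z_i < z_r < z_e < z_q.
Counting 4 from the smallest end gives z_j.

z_j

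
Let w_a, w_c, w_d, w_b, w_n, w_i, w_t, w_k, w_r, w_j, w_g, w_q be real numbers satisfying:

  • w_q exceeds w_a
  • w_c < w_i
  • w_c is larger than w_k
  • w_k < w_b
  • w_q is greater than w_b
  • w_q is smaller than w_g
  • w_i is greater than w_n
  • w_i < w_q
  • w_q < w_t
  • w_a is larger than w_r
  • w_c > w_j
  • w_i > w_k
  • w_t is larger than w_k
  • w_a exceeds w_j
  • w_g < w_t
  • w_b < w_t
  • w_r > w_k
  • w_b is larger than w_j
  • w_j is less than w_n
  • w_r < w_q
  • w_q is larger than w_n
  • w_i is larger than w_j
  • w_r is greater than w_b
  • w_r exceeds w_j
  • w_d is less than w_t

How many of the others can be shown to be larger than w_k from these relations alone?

From w_k the given relations immediately reach w_b, w_r, w_c, w_i, w_t.
From those, w_a, w_q — 7 in total.
From those, w_g — 8 in total.
No other element is forced above w_k by the given relations, so the count is 8.

8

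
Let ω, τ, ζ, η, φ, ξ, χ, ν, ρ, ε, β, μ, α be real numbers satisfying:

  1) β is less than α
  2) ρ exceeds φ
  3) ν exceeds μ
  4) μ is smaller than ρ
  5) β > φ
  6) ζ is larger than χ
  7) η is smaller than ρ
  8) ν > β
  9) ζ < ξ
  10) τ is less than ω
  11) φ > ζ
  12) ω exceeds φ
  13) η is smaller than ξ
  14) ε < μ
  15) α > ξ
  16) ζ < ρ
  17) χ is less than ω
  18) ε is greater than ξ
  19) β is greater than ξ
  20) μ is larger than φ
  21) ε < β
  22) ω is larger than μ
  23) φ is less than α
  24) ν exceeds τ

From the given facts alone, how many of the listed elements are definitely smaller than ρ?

Directly below ρ: η, ζ, φ, μ.
One step further: χ, ε (6 so far).
One step further: ξ (7 so far).
No other element is forced below ρ by the given relations, so the count is 7.

7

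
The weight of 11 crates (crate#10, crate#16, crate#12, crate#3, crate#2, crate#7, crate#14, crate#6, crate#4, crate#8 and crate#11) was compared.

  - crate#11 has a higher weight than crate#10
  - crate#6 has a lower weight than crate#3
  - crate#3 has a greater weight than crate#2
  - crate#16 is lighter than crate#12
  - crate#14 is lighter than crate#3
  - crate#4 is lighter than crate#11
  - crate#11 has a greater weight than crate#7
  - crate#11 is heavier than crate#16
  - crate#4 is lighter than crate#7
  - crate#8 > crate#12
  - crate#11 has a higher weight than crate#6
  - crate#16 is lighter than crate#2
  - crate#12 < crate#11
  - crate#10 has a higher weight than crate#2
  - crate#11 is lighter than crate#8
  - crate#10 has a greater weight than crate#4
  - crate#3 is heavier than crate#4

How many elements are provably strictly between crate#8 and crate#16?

Chaining upward from crate#16 reaches: crate#12, crate#2, crate#10, crate#3, crate#11.
Chaining downward from crate#8 reaches: crate#12, crate#2, crate#4, crate#10, crate#6, crate#7, crate#11.
Strictly between crate#16 and crate#8 are those in both lists: crate#12, crate#2, crate#10, crate#11 — 4 elements.

4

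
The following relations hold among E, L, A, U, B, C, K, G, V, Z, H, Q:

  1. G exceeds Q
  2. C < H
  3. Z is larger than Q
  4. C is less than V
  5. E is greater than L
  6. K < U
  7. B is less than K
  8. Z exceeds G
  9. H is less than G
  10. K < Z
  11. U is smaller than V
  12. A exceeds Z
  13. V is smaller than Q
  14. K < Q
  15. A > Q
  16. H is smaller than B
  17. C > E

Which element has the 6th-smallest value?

Piecing the relations together gives one ordering: L < E < C < H < B < K < U < V < Q < G < Z < A.
The 6th smallest is K.

K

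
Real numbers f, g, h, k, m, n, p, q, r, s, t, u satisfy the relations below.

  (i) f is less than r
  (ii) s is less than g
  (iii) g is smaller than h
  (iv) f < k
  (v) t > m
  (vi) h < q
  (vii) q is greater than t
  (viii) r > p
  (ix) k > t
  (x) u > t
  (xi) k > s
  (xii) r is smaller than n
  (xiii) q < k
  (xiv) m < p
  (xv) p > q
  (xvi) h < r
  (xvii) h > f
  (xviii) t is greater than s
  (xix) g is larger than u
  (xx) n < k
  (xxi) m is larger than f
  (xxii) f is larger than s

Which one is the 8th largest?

Chaining the given pairs: s < f < m < t < u < g < h < q < p < r < n < k.
Counting 8 from the largest end gives u.

u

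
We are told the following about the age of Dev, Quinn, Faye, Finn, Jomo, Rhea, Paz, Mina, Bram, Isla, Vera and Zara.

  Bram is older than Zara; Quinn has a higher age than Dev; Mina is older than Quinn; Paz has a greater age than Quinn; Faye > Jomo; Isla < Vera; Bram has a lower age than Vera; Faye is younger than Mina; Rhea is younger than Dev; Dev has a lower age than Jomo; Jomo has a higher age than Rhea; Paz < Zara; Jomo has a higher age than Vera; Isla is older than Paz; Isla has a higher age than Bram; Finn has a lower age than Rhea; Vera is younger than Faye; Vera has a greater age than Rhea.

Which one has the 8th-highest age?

Chaining the given pairs: Finn < Rhea < Dev < Quinn < Paz < Zara < Bram < Isla < Vera < Jomo < Faye < Mina.
Counting 8 from the largest end gives Paz.

Paz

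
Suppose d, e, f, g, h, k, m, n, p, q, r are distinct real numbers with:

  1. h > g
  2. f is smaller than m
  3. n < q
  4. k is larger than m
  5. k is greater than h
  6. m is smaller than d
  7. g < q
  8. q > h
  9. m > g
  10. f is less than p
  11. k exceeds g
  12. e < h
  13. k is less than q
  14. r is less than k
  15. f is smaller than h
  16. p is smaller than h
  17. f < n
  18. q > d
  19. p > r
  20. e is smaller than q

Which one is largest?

q

f is not greatest since f < p; r is not greatest since r < k; p is not greatest since p < h; g is not greatest since g < m; e is not greatest since e < h; n is not greatest since n < q; h is not greatest since h < q; m is not greatest since m < k; d is not greatest since d < q; k is not greatest since k < q.
Only q has nothing above it, so q is the largest.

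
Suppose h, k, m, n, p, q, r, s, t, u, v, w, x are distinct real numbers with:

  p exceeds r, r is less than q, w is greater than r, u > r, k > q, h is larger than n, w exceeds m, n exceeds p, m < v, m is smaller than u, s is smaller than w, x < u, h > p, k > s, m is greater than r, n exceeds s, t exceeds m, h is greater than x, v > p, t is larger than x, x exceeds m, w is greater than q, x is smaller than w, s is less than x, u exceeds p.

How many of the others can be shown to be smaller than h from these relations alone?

6

From h the given relations immediately reach p, x, n.
From those, r, m, s — 6 in total.
No other element is forced below h by the given relations, so the count is 6.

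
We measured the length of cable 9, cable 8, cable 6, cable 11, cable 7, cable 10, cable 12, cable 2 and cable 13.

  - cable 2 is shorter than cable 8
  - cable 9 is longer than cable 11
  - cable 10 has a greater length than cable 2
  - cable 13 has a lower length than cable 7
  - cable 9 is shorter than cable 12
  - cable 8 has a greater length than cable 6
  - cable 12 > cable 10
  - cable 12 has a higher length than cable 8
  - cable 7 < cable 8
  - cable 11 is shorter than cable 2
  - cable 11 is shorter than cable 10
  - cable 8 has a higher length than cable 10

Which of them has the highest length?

cable 12

cable 6 is not greatest since cable 6 < cable 8; cable 13 is not greatest since cable 13 < cable 7; cable 11 is not greatest since cable 11 < cable 9; cable 7 is not greatest since cable 7 < cable 8; cable 9 is not greatest since cable 9 < cable 12; cable 2 is not greatest since cable 2 < cable 8; cable 10 is not greatest since cable 10 < cable 12; cable 8 is not greatest since cable 8 < cable 12.
Only cable 12 has nothing above it, so cable 12 is the highest length.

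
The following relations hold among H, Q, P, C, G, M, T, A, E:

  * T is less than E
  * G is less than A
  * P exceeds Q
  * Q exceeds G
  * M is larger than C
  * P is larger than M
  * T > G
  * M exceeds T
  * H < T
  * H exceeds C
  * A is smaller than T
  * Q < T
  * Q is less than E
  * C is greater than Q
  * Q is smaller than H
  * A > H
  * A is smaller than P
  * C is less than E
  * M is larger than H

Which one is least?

Chaining upward from G: directly above it, Q, A, T; then C, H, M, P, E.
That covers every other element, and nothing is given below G, so G is the least.

G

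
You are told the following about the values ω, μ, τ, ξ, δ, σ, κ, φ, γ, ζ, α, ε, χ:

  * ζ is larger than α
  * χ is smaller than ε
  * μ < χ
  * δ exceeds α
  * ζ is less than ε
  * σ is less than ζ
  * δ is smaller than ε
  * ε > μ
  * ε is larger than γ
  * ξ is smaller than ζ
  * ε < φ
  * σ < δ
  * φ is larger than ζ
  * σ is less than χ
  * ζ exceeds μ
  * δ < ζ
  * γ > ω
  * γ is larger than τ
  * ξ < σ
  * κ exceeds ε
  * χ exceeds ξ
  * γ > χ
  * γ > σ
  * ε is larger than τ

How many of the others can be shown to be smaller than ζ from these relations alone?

From ζ the given relations immediately reach μ, ξ, α, σ, δ.
No other element is forced below ζ by the given relations, so the count is 5.

5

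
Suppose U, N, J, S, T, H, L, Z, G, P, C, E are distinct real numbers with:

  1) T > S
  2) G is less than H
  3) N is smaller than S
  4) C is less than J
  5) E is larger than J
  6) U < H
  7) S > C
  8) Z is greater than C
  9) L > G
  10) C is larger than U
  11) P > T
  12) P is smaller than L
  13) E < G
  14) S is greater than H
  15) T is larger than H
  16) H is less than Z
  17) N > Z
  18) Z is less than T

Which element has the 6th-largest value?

Z

Chaining the given pairs: U < C < J < E < G < H < Z < N < S < T < P < L.
The 6th largest is Z.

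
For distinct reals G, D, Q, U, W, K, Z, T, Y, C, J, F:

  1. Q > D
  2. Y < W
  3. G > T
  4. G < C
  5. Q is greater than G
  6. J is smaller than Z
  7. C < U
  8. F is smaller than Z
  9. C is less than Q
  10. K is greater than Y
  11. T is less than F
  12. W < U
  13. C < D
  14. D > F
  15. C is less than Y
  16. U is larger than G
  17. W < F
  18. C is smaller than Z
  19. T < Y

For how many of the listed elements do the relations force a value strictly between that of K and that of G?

2

The relations place G below K. An element lies strictly between them when it is forced above G and also forced below K.
Above G: {C, Y, W, F, U, D, Q, Z}. Below K: {T, C, Y}.
Intersection: {C, Y} — 2.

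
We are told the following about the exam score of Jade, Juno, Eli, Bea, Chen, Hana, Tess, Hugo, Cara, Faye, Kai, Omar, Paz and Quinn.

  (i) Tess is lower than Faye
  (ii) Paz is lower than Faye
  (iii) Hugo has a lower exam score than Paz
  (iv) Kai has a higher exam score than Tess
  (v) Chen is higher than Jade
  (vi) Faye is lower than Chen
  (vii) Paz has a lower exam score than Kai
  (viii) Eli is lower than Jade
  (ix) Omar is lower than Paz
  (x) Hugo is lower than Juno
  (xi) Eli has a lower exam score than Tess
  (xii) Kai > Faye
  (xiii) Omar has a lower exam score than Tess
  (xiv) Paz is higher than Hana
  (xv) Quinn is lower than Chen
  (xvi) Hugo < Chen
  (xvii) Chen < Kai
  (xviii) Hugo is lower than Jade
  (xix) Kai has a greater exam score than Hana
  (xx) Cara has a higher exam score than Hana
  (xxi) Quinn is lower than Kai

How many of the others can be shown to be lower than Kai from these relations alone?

The elements the relations force below Kai are Hugo, Hana, Omar, Paz, Quinn, Eli, Jade, Tess, Faye, Chen — no chain reaches any other.
That is 10.

10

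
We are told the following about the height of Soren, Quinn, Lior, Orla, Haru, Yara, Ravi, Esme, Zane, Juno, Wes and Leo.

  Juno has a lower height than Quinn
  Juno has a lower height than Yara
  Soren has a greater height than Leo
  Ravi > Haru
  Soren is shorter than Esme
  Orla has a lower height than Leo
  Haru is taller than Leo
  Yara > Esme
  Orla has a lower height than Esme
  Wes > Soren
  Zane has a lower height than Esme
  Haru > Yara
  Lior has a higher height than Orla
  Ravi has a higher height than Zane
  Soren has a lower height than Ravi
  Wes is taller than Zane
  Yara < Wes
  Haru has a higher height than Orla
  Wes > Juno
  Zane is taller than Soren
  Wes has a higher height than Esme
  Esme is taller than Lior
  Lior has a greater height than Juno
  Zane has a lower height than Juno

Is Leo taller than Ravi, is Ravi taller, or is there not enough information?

Leo < Soren and Soren < Zane give Leo < Zane.
Then Zane < Juno extends the chain to Juno.
Then Juno < Lior extends the chain to Lior.
With Lior < Esme: Leo < Soren < Zane < Juno < Lior < Esme.
Then Esme < Yara extends the chain to Yara.
Then Yara < Haru extends the chain to Haru.
With Haru < Ravi: Leo < Soren < Zane < Juno < Lior < Esme < Yara < Haru < Ravi.
So Ravi is taller.

Ravi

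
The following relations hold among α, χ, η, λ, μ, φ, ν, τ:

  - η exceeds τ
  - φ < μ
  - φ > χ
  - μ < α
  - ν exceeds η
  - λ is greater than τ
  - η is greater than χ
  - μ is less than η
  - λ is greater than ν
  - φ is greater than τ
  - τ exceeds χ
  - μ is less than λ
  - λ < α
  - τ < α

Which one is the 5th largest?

μ

Piecing the relations together gives one ordering: χ < τ < φ < μ < η < ν < λ < α.
Counting 5 from the largest end gives μ.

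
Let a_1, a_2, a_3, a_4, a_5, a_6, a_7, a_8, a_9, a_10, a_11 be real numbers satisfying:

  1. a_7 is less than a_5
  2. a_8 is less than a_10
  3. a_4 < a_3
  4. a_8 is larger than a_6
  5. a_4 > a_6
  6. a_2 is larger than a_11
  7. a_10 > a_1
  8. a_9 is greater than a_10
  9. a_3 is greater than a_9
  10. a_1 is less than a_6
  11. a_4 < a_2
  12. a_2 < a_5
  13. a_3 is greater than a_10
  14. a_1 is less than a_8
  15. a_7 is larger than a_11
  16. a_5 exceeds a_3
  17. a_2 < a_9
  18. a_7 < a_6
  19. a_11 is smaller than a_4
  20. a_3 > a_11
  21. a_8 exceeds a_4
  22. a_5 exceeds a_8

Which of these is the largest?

a_5

a_11 is not greatest since a_11 < a_2; a_7 is not greatest since a_7 < a_6; a_1 is not greatest since a_1 < a_8; a_6 is not greatest since a_6 < a_4; a_4 is not greatest since a_4 < a_3; a_8 is not greatest since a_8 < a_5; a_10 is not greatest since a_10 < a_9; a_2 is not greatest since a_2 < a_5; a_9 is not greatest since a_9 < a_3; a_3 is not greatest since a_3 < a_5.
Only a_5 has nothing above it, so a_5 is the largest.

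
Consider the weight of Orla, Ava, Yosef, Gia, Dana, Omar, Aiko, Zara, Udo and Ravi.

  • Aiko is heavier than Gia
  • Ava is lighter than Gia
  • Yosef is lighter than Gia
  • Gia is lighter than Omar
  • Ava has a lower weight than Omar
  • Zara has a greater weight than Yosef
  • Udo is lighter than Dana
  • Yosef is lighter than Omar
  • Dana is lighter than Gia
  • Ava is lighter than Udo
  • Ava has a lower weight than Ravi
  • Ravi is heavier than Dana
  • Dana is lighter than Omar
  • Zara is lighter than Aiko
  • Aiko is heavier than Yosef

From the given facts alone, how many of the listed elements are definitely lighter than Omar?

5

From Omar the given relations immediately reach Yosef, Ava, Dana, Gia.
From those, Udo — 5 in total.
Nothing else is reachable below Omar; 5 in all.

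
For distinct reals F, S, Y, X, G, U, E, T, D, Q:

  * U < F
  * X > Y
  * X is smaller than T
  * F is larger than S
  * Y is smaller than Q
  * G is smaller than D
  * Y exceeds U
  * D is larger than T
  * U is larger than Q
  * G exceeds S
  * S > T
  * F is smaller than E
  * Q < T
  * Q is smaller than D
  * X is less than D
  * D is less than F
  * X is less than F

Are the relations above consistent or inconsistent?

Chaining the given relations yields Q < U < Y, so Q < Y. But one relation states Y < Q. These cannot both hold.

inconsistent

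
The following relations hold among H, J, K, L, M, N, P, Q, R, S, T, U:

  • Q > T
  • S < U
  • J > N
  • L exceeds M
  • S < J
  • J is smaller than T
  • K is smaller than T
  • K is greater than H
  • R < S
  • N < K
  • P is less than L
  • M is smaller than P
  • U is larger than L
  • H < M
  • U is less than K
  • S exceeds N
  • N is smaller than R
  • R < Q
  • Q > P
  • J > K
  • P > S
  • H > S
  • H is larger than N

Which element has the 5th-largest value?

U

The consecutive relations fix a unique order: N < R < S < H < M < P < L < U < K < J < T < Q.
Counting 5 from the largest end gives U.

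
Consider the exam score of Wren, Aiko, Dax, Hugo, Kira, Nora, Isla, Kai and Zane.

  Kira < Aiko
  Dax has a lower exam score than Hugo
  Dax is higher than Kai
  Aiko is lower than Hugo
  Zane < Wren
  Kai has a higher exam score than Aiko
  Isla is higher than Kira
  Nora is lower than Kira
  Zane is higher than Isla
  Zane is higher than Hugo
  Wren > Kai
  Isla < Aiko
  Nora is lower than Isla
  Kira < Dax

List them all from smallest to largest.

Nothing is placed below Nora, so it is least; from there Nora < Kira; Kira < Isla; Isla < Aiko; Aiko < Kai; Kai < Dax; Dax < Hugo; Hugo < Zane; Zane < Wren, each given directly.

Nora < Kira < Isla < Aiko < Kai < Dax < Hugo < Zane < Wren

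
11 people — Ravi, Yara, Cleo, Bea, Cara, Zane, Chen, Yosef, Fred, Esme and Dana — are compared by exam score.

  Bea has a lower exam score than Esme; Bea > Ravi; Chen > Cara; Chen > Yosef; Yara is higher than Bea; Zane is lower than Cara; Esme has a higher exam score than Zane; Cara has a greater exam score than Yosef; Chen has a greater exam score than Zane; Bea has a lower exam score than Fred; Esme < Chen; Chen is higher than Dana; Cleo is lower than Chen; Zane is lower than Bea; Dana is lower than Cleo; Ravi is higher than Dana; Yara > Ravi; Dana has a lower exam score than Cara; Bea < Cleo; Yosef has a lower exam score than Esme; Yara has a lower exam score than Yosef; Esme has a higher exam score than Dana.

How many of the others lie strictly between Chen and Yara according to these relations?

Chaining upward from Yara reaches: Yosef, Esme, Cara.
Chaining downward from Chen reaches: Dana, Zane, Ravi, Bea, Cleo, Yosef, Esme, Cara.
Strictly between Yara and Chen are those in both lists: Yosef, Esme, Cara — 3 elements.

3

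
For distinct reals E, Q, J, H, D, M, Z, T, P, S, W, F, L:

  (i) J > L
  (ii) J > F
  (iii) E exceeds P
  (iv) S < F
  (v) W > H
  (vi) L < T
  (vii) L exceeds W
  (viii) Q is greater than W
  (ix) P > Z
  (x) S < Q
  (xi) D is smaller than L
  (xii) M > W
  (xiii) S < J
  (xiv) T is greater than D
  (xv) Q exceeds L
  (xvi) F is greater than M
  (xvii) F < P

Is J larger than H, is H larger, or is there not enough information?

J

Link the given pairs in sequence: H < W; W < M; M < F; F < J.
Chaining these gives H < W < M < F < J.
So J is larger.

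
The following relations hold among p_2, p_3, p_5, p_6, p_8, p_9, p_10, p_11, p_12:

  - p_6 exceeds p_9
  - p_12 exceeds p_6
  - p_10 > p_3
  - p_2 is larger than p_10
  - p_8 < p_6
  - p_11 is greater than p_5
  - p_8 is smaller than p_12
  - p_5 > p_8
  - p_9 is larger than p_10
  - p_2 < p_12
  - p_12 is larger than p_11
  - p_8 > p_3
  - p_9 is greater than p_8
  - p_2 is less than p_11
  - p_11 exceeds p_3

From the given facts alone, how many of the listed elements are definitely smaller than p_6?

4

Directly below p_6: p_8, p_9.
One step further: p_3, p_10 (4 so far).
No other element is forced below p_6 by the given relations, so the count is 4.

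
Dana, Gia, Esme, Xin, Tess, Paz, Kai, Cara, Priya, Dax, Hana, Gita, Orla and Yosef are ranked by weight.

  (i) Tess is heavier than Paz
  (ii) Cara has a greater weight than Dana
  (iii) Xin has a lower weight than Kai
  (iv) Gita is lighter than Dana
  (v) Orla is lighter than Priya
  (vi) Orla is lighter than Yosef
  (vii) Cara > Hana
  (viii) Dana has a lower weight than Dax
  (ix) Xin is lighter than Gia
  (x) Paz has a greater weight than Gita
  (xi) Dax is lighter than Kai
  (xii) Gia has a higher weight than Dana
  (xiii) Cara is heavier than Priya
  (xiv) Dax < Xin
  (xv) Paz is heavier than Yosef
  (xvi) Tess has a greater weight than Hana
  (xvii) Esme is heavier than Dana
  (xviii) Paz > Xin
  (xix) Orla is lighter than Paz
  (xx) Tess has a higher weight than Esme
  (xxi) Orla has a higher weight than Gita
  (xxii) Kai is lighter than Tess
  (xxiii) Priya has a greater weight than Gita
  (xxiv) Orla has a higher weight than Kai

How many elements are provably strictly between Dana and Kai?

Chaining upward from Dana reaches: Esme, Dax, Xin, Orla, Gia, Yosef, Priya, Cara, Paz, Tess.
Chaining downward from Kai reaches: Gita, Dax, Xin.
Strictly between Dana and Kai are those in both lists: Dax, Xin — 2 elements.

2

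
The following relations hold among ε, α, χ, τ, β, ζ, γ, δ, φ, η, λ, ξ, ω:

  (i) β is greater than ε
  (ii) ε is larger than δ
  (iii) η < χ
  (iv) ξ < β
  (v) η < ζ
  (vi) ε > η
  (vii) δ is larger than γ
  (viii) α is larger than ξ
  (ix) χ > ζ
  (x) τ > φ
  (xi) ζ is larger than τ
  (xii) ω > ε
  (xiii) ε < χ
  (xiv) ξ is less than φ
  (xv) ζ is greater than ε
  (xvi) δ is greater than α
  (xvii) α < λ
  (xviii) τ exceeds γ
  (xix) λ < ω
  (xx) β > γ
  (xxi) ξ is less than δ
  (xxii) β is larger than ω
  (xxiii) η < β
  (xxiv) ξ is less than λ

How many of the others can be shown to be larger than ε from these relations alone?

The elements the relations force above ε are ζ, χ, ω, β — no chain reaches any other.
That is 4.

4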